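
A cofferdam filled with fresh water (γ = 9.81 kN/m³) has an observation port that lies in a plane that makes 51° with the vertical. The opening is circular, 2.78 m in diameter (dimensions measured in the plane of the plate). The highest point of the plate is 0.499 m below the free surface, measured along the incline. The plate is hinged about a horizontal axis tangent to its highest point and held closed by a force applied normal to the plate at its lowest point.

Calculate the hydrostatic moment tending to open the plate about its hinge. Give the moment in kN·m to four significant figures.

γ = 9.81 kN/m³.
The plate makes 51° with the vertical, i.e. θ = 90° − 51° = 39° to the horizontal. Measuring y along the incline from the free-surface line, vertical depth h = y·sinθ with sinθ = 0.629320.
The centroid is at the centre, 1.39 m below the top of the plate, so y_c = 0.499 + 1.39 = 1.889 m and h_c = 1.889 × 0.629320 = 1.18879 m.
A = π(1.39)² = 6.06987 m².
Resultant F = γ·h_c·A = 9.81 × 1.18879 × 6.06987 = 70.787 kN.
I_c = πr⁴/4 = π × 1.39⁴/4 = 2.9319 m⁴.
Centre of pressure: y_p = y_c + I_c/(y_c·A) = 1.889 + 2.9319/(1.889 × 6.06987) = 1.889 + 0.255704 = 2.1447 m along the plane.
The resultant acts 1.39 + 0.255704 = 1.6457 m (along the plate) below the hinge at the top edge, so the moment about the hinge is M = F × 1.6457 = 70.787 × 1.6457 = 116.494 kN·m.

M ≈ 116.5 kN·m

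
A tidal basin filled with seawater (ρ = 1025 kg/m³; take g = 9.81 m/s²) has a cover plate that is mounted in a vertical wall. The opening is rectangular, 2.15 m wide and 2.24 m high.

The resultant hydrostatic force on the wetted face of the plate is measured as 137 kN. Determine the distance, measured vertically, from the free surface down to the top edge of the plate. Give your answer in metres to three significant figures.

γ = ρg = 1025 × 9.81 / 1000 = 10.05525 kN/m³.
A = 2.15 × 2.24 = 4.816 m².
From F = γ·h_c·A, the centroid depth is h_c = 137/(10.05525 × 4.816) = 2.82905 m.
The centroid lies 2.24/2 = 1.12 m below the top edge, so the top edge sits at h_top = 2.82905 − 1.12 = 1.70905 m below the surface.

d_top ≈ 1.71 m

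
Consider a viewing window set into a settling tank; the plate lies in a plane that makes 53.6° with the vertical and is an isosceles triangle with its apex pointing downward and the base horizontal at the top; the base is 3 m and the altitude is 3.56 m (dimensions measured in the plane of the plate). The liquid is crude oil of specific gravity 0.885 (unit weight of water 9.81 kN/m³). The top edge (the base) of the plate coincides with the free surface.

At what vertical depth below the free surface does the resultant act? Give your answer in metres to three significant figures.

h_p = 1.06 m

γ = 0.885 × 9.81 = 8.68185 kN/m³.
The plate makes 53.6° with the vertical, i.e. θ = 90° − 53.6° = 36.4° to the horizontal. Measuring y along the incline from the free-surface line, vertical depth h = y·sinθ with sinθ = 0.593419.
With the apex down, the centroid sits h/3 = 3.56/3 = 1.18667 m below the base (the top edge), so y_c = 1.18667 m and h_c = 1.18667 × 0.593419 = 0.704193 m.
A = ½ × 3 × 3.56 = 5.34 m².
Resultant F = γ·h_c·A = 8.68185 × 0.704193 × 5.34 = 32.6471 kN.
I_c = b·h³/36 = 3 × 3.56³/36 = 3.75983 m⁴.
Centre of pressure: y_p = y_c + I_c/(y_c·A) = 1.18667 + 3.75983/(1.18667 × 5.34) = 1.18667 + 0.593331 = 1.78 m along the plane.
Vertically, h_p = y_p·sinθ = 1.78 × 0.593419 = 1.05629 m.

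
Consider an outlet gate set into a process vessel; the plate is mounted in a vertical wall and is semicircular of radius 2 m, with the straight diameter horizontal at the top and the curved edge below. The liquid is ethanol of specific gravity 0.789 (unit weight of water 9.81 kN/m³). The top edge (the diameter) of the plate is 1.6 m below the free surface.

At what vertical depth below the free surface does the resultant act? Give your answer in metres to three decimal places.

h_p = 2.563 m

γ = 0.789 × 9.81 = 7.74009 kN/m³.
The centroid of a semicircle lies 4r/(3π) = 0.848826 m from the diameter, here below the top edge, so the centroid depth is h_c = 1.6 + 0.848826 = 2.44883 m.
A = πr²/2 = π × 2²/2 = 6.28319 m².
Resultant F = γ·h_c·A = 7.74009 × 2.44883 × 6.28319 = 119.093 kN.
I_c = (π/8 − 8/(9π))·r⁴ = 0.109757 × 2⁴ = 1.75611 m⁴.
Centre of pressure: y_p = y_c + I_c/(y_c·A) = 2.44883 + 1.75611/(2.44883 × 6.28319) = 2.44883 + 0.114133 = 2.56296 m along the plane.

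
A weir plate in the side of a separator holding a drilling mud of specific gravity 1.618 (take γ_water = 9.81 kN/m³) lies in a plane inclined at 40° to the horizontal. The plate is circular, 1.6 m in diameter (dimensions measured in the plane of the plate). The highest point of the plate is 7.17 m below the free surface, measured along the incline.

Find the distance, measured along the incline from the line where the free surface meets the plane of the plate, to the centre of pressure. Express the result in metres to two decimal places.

y_p = 7.99 m

γ = 1.618 × 9.81 = 15.87258 kN/m³.
Let θ = 40° be the plate's angle to the horizontal; measure y along the incline from where the plane meets the free surface. Vertical depth h = y·sinθ with sinθ = 0.642788.
The centroid is at the centre, 0.8 m below the top of the plate, so y_c = 7.17 + 0.8 = 7.97 m and h_c = 7.97 × 0.642788 = 5.12302 m.
A = π(0.8)² = 2.01062 m².
Resultant F = γ·h_c·A = 15.87258 × 5.12302 × 2.01062 = 163.495 kN.
I_c = πr⁴/4 = π × 0.8⁴/4 = 0.321699 m⁴.
Centre of pressure: y_p = y_c + I_c/(y_c·A) = 7.97 + 0.321699/(7.97 × 2.01062) = 7.97 + 0.0200753 = 7.99008 m along the plane.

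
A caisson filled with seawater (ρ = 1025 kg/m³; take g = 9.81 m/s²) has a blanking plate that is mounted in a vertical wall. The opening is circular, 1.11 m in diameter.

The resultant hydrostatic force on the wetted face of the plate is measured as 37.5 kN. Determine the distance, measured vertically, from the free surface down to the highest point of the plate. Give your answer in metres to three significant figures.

d_top ≈ 3.30 m

γ = ρg = 1025 × 9.81 / 1000 = 10.05525 kN/m³.
A = π(0.555)² = 0.967689 m².
From F = γ·h_c·A, the centroid depth is h_c = 37.5/(10.05525 × 0.967689) = 3.85392 m.
The centroid is at the centre, 0.555 m below the top of the plate, so the highest point sits at h_top = 3.85392 − 0.555 = 3.29892 m below the surface.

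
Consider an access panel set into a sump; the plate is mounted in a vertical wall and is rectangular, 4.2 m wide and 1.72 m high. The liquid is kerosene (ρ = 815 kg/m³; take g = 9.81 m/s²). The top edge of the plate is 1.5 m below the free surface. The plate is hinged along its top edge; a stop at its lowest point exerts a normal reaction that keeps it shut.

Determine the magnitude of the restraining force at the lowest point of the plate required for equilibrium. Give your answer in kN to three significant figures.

γ = ρg = 815 × 9.81 / 1000 = 7.99515 kN/m³.
The centroid lies 1.72/2 = 0.86 m below the top edge, so the centroid depth is h_c = 1.5 + 0.86 = 2.36 m.
A = 4.2 × 1.72 = 7.224 m².
Resultant F = γ·h_c·A = 7.99515 × 2.36 × 7.224 = 136.306 kN.
I_c = b·h³/12 = 4.2 × 1.72³/12 = 1.78096 m⁴.
Centre of pressure: y_p = y_c + I_c/(y_c·A) = 2.36 + 1.78096/(2.36 × 7.224) = 2.36 + 0.104463 = 2.46446 m along the plane.
The resultant acts 0.86 + 0.104463 = 0.964463 m (along the plate) below the hinge at the top edge, so the moment about the hinge is M = F × 0.964463 = 136.306 × 0.964463 = 131.462 kN·m.
A normal force at the bottom, 1.72 m from the hinge, must supply this moment: P = 131.462/1.72 = 76.4314 kN.

P ≈ 76.4 kN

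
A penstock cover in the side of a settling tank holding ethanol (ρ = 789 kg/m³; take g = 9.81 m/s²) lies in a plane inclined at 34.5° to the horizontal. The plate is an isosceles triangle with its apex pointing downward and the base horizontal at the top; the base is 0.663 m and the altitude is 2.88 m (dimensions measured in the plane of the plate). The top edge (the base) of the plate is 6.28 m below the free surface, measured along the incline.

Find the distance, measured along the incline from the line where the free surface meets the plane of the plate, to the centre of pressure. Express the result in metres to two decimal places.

y_p = 7.30 m

γ = ρg = 789 × 9.81 / 1000 = 7.74009 kN/m³.
Let θ = 34.5° be the plate's angle to the horizontal; measure y along the incline from where the plane meets the free surface. Vertical depth h = y·sinθ with sinθ = 0.566406.
With the apex down, the centroid sits h/3 = 2.88/3 = 0.96 m below the base (the top edge), so y_c = 6.28 + 0.96 = 7.24 m and h_c = 7.24 × 0.566406 = 4.10078 m.
A = ½ × 0.663 × 2.88 = 0.95472 m².
Resultant F = γ·h_c·A = 7.74009 × 4.10078 × 0.95472 = 30.3032 kN.
I_c = b·h³/36 = 0.663 × 2.88³/36 = 0.439935 m⁴.
Centre of pressure: y_p = y_c + I_c/(y_c·A) = 7.24 + 0.439935/(7.24 × 0.95472) = 7.24 + 0.0636464 = 7.30365 m along the plane.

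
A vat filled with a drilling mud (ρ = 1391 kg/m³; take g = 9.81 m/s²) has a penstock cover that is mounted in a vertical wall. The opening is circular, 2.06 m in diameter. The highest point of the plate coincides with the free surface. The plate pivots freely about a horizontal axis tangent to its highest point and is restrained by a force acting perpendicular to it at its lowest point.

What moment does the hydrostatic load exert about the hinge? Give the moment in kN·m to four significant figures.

M ≈ 60.31 kN·m

γ = ρg = 1391 × 9.81 / 1000 = 13.64571 kN/m³.
The centroid is at the centre, 1.03 m below the top of the plate, so the centroid depth is h_c = 1.03 m.
A = π(1.03)² = 3.33292 m².
Resultant F = γ·h_c·A = 13.64571 × 1.03 × 3.33292 = 46.8445 kN.
I_c = πr⁴/4 = π × 1.03⁴/4 = 0.883973 m⁴.
Centre of pressure: y_p = y_c + I_c/(y_c·A) = 1.03 + 0.883973/(1.03 × 3.33292) = 1.03 + 0.2575 = 1.2875 m along the plane.
The resultant acts 1.03 + 0.2575 = 1.2875 m (along the plate) below the hinge at the top edge, so the moment about the hinge is M = F × 1.2875 = 46.8445 × 1.2875 = 60.3123 kN·m.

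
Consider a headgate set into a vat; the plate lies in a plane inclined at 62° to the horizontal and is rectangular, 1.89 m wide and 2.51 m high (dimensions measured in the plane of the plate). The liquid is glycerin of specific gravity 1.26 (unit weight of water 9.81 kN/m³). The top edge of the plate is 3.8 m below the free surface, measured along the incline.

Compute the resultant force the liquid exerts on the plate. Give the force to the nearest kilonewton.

γ = 1.26 × 9.81 = 12.3606 kN/m³.
Let θ = 62° be the plate's angle to the horizontal; measure y along the incline from where the plane meets the free surface. Vertical depth h = y·sinθ with sinθ = 0.882948.
The centroid lies 2.51/2 = 1.255 m below the top edge, so y_c = 3.8 + 1.255 = 5.055 m and h_c = 5.055 × 0.882948 = 4.4633 m.
A = 1.89 × 2.51 = 4.7439 m².
Resultant F = γ·h_c·A = 12.3606 × 4.4633 × 4.7439 = 261.717 kN.

F ≈ 262 kN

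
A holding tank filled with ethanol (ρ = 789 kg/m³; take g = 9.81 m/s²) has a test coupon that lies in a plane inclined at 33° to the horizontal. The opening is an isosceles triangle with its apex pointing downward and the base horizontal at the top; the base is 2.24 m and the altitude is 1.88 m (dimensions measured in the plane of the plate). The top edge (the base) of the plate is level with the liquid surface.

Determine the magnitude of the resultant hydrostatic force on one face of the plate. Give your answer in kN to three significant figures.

γ = ρg = 789 × 9.81 / 1000 = 7.74009 kN/m³.
Let θ = 33° be the plate's angle to the horizontal; measure y along the incline from where the plane meets the free surface. Vertical depth h = y·sinθ with sinθ = 0.544639.
With the apex down, the centroid sits h/3 = 1.88/3 = 0.626667 m below the base (the top edge), so y_c = 0.626667 m and h_c = 0.626667 × 0.544639 = 0.341307 m.
A = ½ × 2.24 × 1.88 = 2.1056 m².
Resultant F = γ·h_c·A = 7.74009 × 0.341307 × 2.1056 = 5.56246 kN.

F ≈ 5.56 kN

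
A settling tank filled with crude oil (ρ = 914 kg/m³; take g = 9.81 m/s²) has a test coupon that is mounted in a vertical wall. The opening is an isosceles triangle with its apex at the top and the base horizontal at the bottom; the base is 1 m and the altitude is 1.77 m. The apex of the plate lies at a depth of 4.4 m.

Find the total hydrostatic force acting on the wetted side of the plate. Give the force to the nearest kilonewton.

γ = ρg = 914 × 9.81 / 1000 = 8.96634 kN/m³.
With the apex up, the centroid sits 2h/3 = 2 × 1.77/3 = 1.18 m below the apex, so the centroid depth is h_c = 4.4 + 1.18 = 5.58 m.
A = ½ × 1 × 1.77 = 0.885 m².
Resultant F = γ·h_c·A = 8.96634 × 5.58 × 0.885 = 44.2785 kN.

F ≈ 44 kN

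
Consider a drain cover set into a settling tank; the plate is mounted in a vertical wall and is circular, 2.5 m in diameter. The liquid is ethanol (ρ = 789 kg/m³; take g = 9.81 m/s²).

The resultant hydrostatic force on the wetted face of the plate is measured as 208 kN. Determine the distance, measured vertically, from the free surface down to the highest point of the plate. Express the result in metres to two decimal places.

d_top ≈ 4.22 m

γ = ρg = 789 × 9.81 / 1000 = 7.74009 kN/m³.
A = π(1.25)² = 4.90874 m².
From F = γ·h_c·A, the centroid depth is h_c = 208/(7.74009 × 4.90874) = 5.47454 m.
The centroid is at the centre, 1.25 m below the top of the plate, so the highest point sits at h_top = 5.47454 − 1.25 = 4.22454 m below the surface.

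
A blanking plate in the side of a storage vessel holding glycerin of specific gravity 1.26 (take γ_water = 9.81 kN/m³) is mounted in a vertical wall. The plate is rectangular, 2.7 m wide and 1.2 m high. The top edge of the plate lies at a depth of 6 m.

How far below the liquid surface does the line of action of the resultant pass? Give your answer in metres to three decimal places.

h_p = 6.618 m

γ = 1.26 × 9.81 = 12.3606 kN/m³.
The centroid lies 1.2/2 = 0.6 m below the top edge, so the centroid depth is h_c = 6 + 0.6 = 6.6 m.
A = 2.7 × 1.2 = 3.24 m².
Resultant F = γ·h_c·A = 12.3606 × 6.6 × 3.24 = 264.319 kN.
I_c = b·h³/12 = 2.7 × 1.2³/12 = 0.3888 m⁴.
Centre of pressure: y_p = y_c + I_c/(y_c·A) = 6.6 + 0.3888/(6.6 × 3.24) = 6.6 + 0.0181818 = 6.61818 m along the plane.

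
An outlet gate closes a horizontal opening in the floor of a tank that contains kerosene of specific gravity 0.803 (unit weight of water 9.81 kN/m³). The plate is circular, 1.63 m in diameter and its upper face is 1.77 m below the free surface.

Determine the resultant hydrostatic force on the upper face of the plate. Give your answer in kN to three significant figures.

F ≈ 29.1 kN

γ = 0.803 × 9.81 = 7.87743 kN/m³.
The plate is horizontal, so pressure is uniform at p = γ·h = 7.87743 × 1.77 = 13.9431 kN/m².
A = π(0.815)² = 2.08672 m².
F = p·A = 13.9431 × 2.08672 = 29.0953 kN.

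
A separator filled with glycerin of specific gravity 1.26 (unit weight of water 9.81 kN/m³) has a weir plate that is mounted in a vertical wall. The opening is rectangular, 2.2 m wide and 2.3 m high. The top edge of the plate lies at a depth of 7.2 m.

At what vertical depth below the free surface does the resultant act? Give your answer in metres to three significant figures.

γ = 1.26 × 9.81 = 12.3606 kN/m³.
The centroid lies 2.3/2 = 1.15 m below the top edge, so the centroid depth is h_c = 7.2 + 1.15 = 8.35 m.
A = 2.2 × 2.3 = 5.06 m².
Resultant F = γ·h_c·A = 12.3606 × 8.35 × 5.06 = 522.248 kN.
I_c = b·h³/12 = 2.2 × 2.3³/12 = 2.23062 m⁴.
Centre of pressure: y_p = y_c + I_c/(y_c·A) = 8.35 + 2.23062/(8.35 × 5.06) = 8.35 + 0.0527945 = 8.40279 m along the plane.

h_p = 8.40 m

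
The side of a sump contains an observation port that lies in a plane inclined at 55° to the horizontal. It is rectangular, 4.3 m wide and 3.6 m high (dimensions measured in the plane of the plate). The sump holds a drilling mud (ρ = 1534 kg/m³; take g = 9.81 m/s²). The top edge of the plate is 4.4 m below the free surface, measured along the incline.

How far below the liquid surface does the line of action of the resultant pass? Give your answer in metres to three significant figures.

γ = ρg = 1534 × 9.81 / 1000 = 15.04854 kN/m³.
Let θ = 55° be the plate's angle to the horizontal; measure y along the incline from where the plane meets the free surface. Vertical depth h = y·sinθ with sinθ = 0.819152.
The centroid lies 3.6/2 = 1.8 m below the top edge, so y_c = 4.4 + 1.8 = 6.2 m and h_c = 6.2 × 0.819152 = 5.07874 m.
A = 4.3 × 3.6 = 15.48 m².
Resultant F = γ·h_c·A = 15.04854 × 5.07874 × 15.48 = 1183.1 kN.
I_c = b·h³/12 = 4.3 × 3.6³/12 = 16.7184 m⁴.
Centre of pressure: y_p = y_c + I_c/(y_c·A) = 6.2 + 16.7184/(6.2 × 15.48) = 6.2 + 0.174194 = 6.37419 m along the plane.
Vertically, h_p = y_p·sinθ = 6.37419 × 0.819152 = 5.22143 m.

h_p = 5.22 m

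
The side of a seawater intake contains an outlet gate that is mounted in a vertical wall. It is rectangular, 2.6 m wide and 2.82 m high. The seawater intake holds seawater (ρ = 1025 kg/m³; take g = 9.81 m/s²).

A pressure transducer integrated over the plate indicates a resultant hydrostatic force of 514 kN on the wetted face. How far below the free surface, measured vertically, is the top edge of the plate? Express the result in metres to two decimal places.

d_top ≈ 5.56 m

γ = ρg = 1025 × 9.81 / 1000 = 10.05525 kN/m³.
A = 2.6 × 2.82 = 7.332 m².
From F = γ·h_c·A, the centroid depth is h_c = 514/(10.05525 × 7.332) = 6.97185 m.
The centroid lies 2.82/2 = 1.41 m below the top edge, so the top edge sits at h_top = 6.97185 − 1.41 = 5.56185 m below the surface.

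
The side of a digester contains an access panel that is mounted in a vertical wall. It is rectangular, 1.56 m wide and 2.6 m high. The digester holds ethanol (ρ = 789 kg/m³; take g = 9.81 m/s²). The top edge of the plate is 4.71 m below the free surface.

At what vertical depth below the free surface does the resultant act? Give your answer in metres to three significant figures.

γ = ρg = 789 × 9.81 / 1000 = 7.74009 kN/m³.
The centroid lies 2.6/2 = 1.3 m below the top edge, so the centroid depth is h_c = 4.71 + 1.3 = 6.01 m.
A = 1.56 × 2.6 = 4.056 m².
Resultant F = γ·h_c·A = 7.74009 × 6.01 × 4.056 = 188.677 kN.
I_c = b·h³/12 = 1.56 × 2.6³/12 = 2.28488 m⁴.
Centre of pressure: y_p = y_c + I_c/(y_c·A) = 6.01 + 2.28488/(6.01 × 4.056) = 6.01 + 0.0937327 = 6.10373 m along the plane.

h_p = 6.10 m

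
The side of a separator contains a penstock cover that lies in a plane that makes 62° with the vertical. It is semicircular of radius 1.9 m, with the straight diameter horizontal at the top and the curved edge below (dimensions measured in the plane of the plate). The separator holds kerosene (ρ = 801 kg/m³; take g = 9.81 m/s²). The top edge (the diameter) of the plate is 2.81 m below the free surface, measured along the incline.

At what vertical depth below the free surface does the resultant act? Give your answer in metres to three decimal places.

h_p = 1.731 m

γ = ρg = 801 × 9.81 / 1000 = 7.85781 kN/m³.
The plate makes 62° with the vertical, i.e. θ = 90° − 62° = 28° to the horizontal. Measuring y along the incline from the free-surface line, vertical depth h = y·sinθ with sinθ = 0.469472.
The centroid of a semicircle lies 4r/(3π) = 0.806385 m from the diameter, here below the top edge, so y_c = 2.81 + 0.806385 = 3.61639 m and h_c = 3.61639 × 0.469472 = 1.69779 m.
A = πr²/2 = π × 1.9²/2 = 5.67057 m².
Resultant F = γ·h_c·A = 7.85781 × 1.69779 × 5.67057 = 75.6506 kN.
I_c = (π/8 − 8/(9π))·r⁴ = 0.109757 × 1.9⁴ = 1.43036 m⁴.
Centre of pressure: y_p = y_c + I_c/(y_c·A) = 3.61639 + 1.43036/(3.61639 × 5.67057) = 3.61639 + 0.0697499 = 3.68614 m along the plane.
Vertically, h_p = y_p·sinθ = 3.68614 × 0.469472 = 1.73054 m.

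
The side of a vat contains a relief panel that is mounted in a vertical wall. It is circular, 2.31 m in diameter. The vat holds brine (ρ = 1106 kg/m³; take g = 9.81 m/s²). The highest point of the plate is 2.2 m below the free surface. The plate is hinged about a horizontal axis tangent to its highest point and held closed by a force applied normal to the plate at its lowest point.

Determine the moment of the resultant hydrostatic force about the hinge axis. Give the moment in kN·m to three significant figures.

M ≈ 191 kN·m

γ = ρg = 1106 × 9.81 / 1000 = 10.84986 kN/m³.
The centroid is at the centre, 1.155 m below the top of the plate, so the centroid depth is h_c = 2.2 + 1.155 = 3.355 m.
A = π(1.155)² = 4.19096 m².
Resultant F = γ·h_c·A = 10.84986 × 3.355 × 4.19096 = 152.556 kN.
I_c = πr⁴/4 = π × 1.155⁴/4 = 1.39771 m⁴.
Centre of pressure: y_p = y_c + I_c/(y_c·A) = 3.355 + 1.39771/(3.355 × 4.19096) = 3.355 + 0.0994056 = 3.45441 m along the plane.
The resultant acts 1.155 + 0.0994056 = 1.25441 m (along the plate) below the hinge at the top edge, so the moment about the hinge is M = F × 1.25441 = 152.556 × 1.25441 = 191.368 kN·m.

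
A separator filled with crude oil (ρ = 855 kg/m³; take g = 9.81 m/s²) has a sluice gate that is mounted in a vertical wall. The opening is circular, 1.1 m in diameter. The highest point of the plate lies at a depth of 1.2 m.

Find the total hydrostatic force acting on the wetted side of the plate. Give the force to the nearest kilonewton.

γ = ρg = 855 × 9.81 / 1000 = 8.38755 kN/m³.
The centroid is at the centre, 0.55 m below the top of the plate, so the centroid depth is h_c = 1.2 + 0.55 = 1.75 m.
A = π(0.55)² = 0.950332 m².
Resultant F = γ·h_c·A = 8.38755 × 1.75 × 0.950332 = 13.9492 kN.

F ≈ 14 kN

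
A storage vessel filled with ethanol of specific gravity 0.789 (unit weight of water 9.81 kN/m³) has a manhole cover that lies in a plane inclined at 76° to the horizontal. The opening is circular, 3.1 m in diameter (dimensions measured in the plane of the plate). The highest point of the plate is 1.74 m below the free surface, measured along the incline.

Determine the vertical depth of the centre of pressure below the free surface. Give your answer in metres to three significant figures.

h_p = 3.37 m

γ = 0.789 × 9.81 = 7.74009 kN/m³.
Let θ = 76° be the plate's angle to the horizontal; measure y along the incline from where the plane meets the free surface. Vertical depth h = y·sinθ with sinθ = 0.970296.
The centroid is at the centre, 1.55 m below the top of the plate, so y_c = 1.74 + 1.55 = 3.29 m and h_c = 3.29 × 0.970296 = 3.19227 m.
A = π(1.55)² = 7.54768 m².
Resultant F = γ·h_c·A = 7.74009 × 3.19227 × 7.54768 = 186.492 kN.
I_c = πr⁴/4 = π × 1.55⁴/4 = 4.53332 m⁴.
Centre of pressure: y_p = y_c + I_c/(y_c·A) = 3.29 + 4.53332/(3.29 × 7.54768) = 3.29 + 0.182561 = 3.47256 m along the plane.
Vertically, h_p = y_p·sinθ = 3.47256 × 0.970296 = 3.36941 m.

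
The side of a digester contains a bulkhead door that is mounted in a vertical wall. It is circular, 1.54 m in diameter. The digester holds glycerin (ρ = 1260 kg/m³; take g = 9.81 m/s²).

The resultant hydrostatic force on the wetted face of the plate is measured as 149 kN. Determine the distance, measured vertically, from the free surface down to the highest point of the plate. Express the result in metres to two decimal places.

d_top ≈ 5.70 m

γ = ρg = 1260 × 9.81 / 1000 = 12.3606 kN/m³.
A = π(0.77)² = 1.86265 m².
From F = γ·h_c·A, the centroid depth is h_c = 149/(12.3606 × 1.86265) = 6.47166 m.
The centroid is at the centre, 0.77 m below the top of the plate, so the highest point sits at h_top = 6.47166 − 0.77 = 5.70166 m below the surface.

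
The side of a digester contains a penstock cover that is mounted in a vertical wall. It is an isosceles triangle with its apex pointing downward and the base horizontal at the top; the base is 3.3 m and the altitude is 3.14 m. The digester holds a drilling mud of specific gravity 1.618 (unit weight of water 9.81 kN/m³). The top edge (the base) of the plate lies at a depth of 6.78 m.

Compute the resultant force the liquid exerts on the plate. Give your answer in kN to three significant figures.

γ = 1.618 × 9.81 = 15.87258 kN/m³.
With the apex down, the centroid sits h/3 = 3.14/3 = 1.04667 m below the base (the top edge), so the centroid depth is h_c = 6.78 + 1.04667 = 7.82667 m.
A = ½ × 3.3 × 3.14 = 5.181 m².
Resultant F = γ·h_c·A = 15.87258 × 7.82667 × 5.181 = 643.633 kN.

F ≈ 644 kN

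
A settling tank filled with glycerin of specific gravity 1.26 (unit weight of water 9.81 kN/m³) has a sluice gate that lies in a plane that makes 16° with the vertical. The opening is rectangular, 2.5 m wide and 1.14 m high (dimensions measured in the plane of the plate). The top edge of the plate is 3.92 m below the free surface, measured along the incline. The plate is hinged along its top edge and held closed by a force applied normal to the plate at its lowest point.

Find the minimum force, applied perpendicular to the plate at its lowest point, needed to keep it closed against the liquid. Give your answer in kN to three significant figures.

γ = 1.26 × 9.81 = 12.3606 kN/m³.
The plate makes 16° with the vertical, i.e. θ = 90° − 16° = 74° to the horizontal. Measuring y along the incline from the free-surface line, vertical depth h = y·sinθ with sinθ = 0.961262.
The centroid lies 1.14/2 = 0.57 m below the top edge, so y_c = 3.92 + 0.57 = 4.49 m and h_c = 4.49 × 0.961262 = 4.31607 m.
A = 2.5 × 1.14 = 2.85 m².
Resultant F = γ·h_c·A = 12.3606 × 4.31607 × 2.85 = 152.045 kN.
I_c = b·h³/12 = 2.5 × 1.14³/12 = 0.308655 m⁴.
Centre of pressure: y_p = y_c + I_c/(y_c·A) = 4.49 + 0.308655/(4.49 × 2.85) = 4.49 + 0.0241203 = 4.51412 m along the plane.
The resultant acts 0.57 + 0.0241203 = 0.59412 m (along the plate) below the hinge at the top edge, so the moment about the hinge is M = F × 0.59412 = 152.045 × 0.59412 = 90.333 kN·m.
A normal force at the bottom, 1.14 m from the hinge, must supply this moment: P = 90.333/1.14 = 79.2395 kN.

P ≈ 79.2 kN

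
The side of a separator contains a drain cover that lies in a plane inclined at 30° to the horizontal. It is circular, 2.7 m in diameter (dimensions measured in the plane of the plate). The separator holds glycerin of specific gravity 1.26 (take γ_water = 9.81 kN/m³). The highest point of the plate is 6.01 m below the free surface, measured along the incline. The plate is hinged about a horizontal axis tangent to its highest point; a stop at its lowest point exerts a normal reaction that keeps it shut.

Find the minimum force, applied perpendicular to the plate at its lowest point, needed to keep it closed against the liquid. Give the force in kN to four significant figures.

P ≈ 136.2 kN

γ = 1.26 × 9.81 = 12.3606 kN/m³.
Let θ = 30° be the plate's angle to the horizontal; measure y along the incline from where the plane meets the free surface. Vertical depth h = y·sinθ with sinθ = 0.500000.
The centroid is at the centre, 1.35 m below the top of the plate, so y_c = 6.01 + 1.35 = 7.36 m and h_c = 7.36 × 0.500000 = 3.68 m.
A = π(1.35)² = 5.72555 m².
Resultant F = γ·h_c·A = 12.3606 × 3.68 × 5.72555 = 260.438 kN.
I_c = πr⁴/4 = π × 1.35⁴/4 = 2.6087 m⁴.
Centre of pressure: y_p = y_c + I_c/(y_c·A) = 7.36 + 2.6087/(7.36 × 5.72555) = 7.36 + 0.0619055 = 7.42191 m along the plane.
The resultant acts 1.35 + 0.0619055 = 1.41191 m (along the plate) below the hinge at the top edge, so the moment about the hinge is M = F × 1.41191 = 260.438 × 1.41191 = 367.715 kN·m.
A normal force at the bottom, 2.7 m from the hinge, must supply this moment: P = 367.715/2.7 = 136.191 kN.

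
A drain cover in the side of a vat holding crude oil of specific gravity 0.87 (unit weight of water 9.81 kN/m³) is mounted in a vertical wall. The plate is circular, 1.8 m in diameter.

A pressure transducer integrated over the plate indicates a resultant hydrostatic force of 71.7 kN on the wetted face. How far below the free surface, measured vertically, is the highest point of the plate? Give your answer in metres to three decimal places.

γ = 0.87 × 9.81 = 8.5347 kN/m³.
A = π(0.9)² = 2.54469 m².
From F = γ·h_c·A, the centroid depth is h_c = 71.7/(8.5347 × 2.54469) = 3.30138 m.
The centroid is at the centre, 0.9 m below the top of the plate, so the highest point sits at h_top = 3.30138 − 0.9 = 2.40138 m below the surface.

d_top ≈ 2.401 m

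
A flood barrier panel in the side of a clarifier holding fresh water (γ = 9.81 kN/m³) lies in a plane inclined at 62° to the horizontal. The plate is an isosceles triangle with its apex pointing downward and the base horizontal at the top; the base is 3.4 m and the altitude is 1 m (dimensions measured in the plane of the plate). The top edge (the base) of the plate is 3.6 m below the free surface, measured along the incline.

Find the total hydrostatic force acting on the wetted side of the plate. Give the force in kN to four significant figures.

γ = 9.81 kN/m³.
Let θ = 62° be the plate's angle to the horizontal; measure y along the incline from where the plane meets the free surface. Vertical depth h = y·sinθ with sinθ = 0.882948.
With the apex down, the centroid sits h/3 = 1/3 = 0.333333 m below the base (the top edge), so y_c = 3.6 + 0.333333 = 3.93333 m and h_c = 3.93333 × 0.882948 = 3.47293 m.
A = ½ × 3.4 × 1 = 1.7 m².
Resultant F = γ·h_c·A = 9.81 × 3.47293 × 1.7 = 57.9181 kN.

F ≈ 57.92 kN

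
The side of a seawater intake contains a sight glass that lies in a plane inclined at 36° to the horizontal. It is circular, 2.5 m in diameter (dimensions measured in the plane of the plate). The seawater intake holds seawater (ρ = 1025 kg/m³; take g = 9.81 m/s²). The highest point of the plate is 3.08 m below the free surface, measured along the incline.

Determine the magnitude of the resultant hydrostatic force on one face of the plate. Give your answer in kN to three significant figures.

γ = ρg = 1025 × 9.81 / 1000 = 10.05525 kN/m³.
Let θ = 36° be the plate's angle to the horizontal; measure y along the incline from where the plane meets the free surface. Vertical depth h = y·sinθ with sinθ = 0.587785.
The centroid is at the centre, 1.25 m below the top of the plate, so y_c = 3.08 + 1.25 = 4.33 m and h_c = 4.33 × 0.587785 = 2.54511 m.
A = π(1.25)² = 4.90874 m².
Resultant F = γ·h_c·A = 10.05525 × 2.54511 × 4.90874 = 125.623 kN.

F ≈ 126 kN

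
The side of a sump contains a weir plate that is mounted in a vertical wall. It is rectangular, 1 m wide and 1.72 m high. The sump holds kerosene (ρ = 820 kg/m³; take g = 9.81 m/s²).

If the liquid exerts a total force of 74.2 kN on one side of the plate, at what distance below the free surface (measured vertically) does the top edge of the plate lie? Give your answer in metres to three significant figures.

d_top ≈ 4.50 m

γ = ρg = 820 × 9.81 / 1000 = 8.0442 kN/m³.
A = 1 × 1.72 = 1.72 m².
From F = γ·h_c·A, the centroid depth is h_c = 74.2/(8.0442 × 1.72) = 5.36281 m.
The centroid lies 1.72/2 = 0.86 m below the top edge, so the top edge sits at h_top = 5.36281 − 0.86 = 4.50281 m below the surface.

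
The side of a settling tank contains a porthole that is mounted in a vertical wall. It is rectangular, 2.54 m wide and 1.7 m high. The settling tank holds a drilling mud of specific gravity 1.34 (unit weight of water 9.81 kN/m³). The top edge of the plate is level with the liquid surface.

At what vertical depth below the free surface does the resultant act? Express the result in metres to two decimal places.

h_p = 1.13 m

γ = 1.34 × 9.81 = 13.1454 kN/m³.
The centroid lies 1.7/2 = 0.85 m below the top edge, so the centroid depth is h_c = 0.85 m.
A = 2.54 × 1.7 = 4.318 m².
Resultant F = γ·h_c·A = 13.1454 × 0.85 × 4.318 = 48.2476 kN.
I_c = b·h³/12 = 2.54 × 1.7³/12 = 1.03992 m⁴.
Centre of pressure: y_p = y_c + I_c/(y_c·A) = 0.85 + 1.03992/(0.85 × 4.318) = 0.85 + 0.283334 = 1.13333 m along the plane.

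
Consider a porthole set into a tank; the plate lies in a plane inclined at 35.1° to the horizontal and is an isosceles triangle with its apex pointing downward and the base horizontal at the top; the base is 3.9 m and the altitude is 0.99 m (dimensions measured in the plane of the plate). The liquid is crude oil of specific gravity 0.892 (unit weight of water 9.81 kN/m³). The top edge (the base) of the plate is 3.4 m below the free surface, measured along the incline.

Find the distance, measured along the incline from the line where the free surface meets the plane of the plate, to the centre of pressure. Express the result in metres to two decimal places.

y_p = 3.74 m

γ = 0.892 × 9.81 = 8.75052 kN/m³.
Let θ = 35.1° be the plate's angle to the horizontal; measure y along the incline from where the plane meets the free surface. Vertical depth h = y·sinθ with sinθ = 0.575005.
With the apex down, the centroid sits h/3 = 0.99/3 = 0.33 m below the base (the top edge), so y_c = 3.4 + 0.33 = 3.73 m and h_c = 3.73 × 0.575005 = 2.14477 m.
A = ½ × 3.9 × 0.99 = 1.9305 m².
Resultant F = γ·h_c·A = 8.75052 × 2.14477 × 1.9305 = 36.2313 kN.
I_c = b·h³/36 = 3.9 × 0.99³/36 = 0.105116 m⁴.
Centre of pressure: y_p = y_c + I_c/(y_c·A) = 3.73 + 0.105116/(3.73 × 1.9305) = 3.73 + 0.0145979 = 3.7446 m along the plane.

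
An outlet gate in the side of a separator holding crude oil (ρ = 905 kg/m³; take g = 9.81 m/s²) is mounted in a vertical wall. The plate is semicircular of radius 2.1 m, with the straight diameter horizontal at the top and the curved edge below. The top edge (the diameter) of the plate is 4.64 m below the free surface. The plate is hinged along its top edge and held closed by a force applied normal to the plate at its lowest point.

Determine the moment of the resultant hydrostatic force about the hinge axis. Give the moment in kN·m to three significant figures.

M ≈ 322 kN·m

γ = ρg = 905 × 9.81 / 1000 = 8.87805 kN/m³.
The centroid of a semicircle lies 4r/(3π) = 0.891268 m from the diameter, here below the top edge, so the centroid depth is h_c = 4.64 + 0.891268 = 5.53127 m.
A = πr²/2 = π × 2.1²/2 = 6.92721 m².
Resultant F = γ·h_c·A = 8.87805 × 5.53127 × 6.92721 = 340.174 kN.
I_c = (π/8 − 8/(9π))·r⁴ = 0.109757 × 2.1⁴ = 2.13457 m⁴.
Centre of pressure: y_p = y_c + I_c/(y_c·A) = 5.53127 + 2.13457/(5.53127 × 6.92721) = 5.53127 + 0.0557092 = 5.58698 m along the plane.
The resultant acts 0.891268 + 0.0557092 = 0.946977 m (along the plate) below the hinge at the top edge, so the moment about the hinge is M = F × 0.946977 = 340.174 × 0.946977 = 322.137 kN·m.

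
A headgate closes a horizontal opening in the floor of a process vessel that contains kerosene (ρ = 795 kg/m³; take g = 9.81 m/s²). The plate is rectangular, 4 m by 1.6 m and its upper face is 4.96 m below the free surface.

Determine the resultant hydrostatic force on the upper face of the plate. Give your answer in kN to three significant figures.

γ = ρg = 795 × 9.81 / 1000 = 7.79895 kN/m³.
The plate is horizontal, so pressure is uniform at p = γ·h = 7.79895 × 4.96 = 38.6828 kN/m².
A = 4 × 1.6 = 6.4 m².
F = p·A = 38.6828 × 6.4 = 247.57 kN.

F ≈ 248 kN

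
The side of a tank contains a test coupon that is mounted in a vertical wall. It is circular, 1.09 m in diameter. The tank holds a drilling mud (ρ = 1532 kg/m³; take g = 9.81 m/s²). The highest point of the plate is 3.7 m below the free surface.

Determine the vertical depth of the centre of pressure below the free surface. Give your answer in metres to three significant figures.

h_p = 4.26 m

γ = ρg = 1532 × 9.81 / 1000 = 15.02892 kN/m³.
The centroid is at the centre, 0.545 m below the top of the plate, so the centroid depth is h_c = 3.7 + 0.545 = 4.245 m.
A = π(0.545)² = 0.933132 m².
Resultant F = γ·h_c·A = 15.02892 × 4.245 × 0.933132 = 59.5317 kN.
I_c = πr⁴/4 = π × 0.545⁴/4 = 0.0692909 m⁴.
Centre of pressure: y_p = y_c + I_c/(y_c·A) = 4.245 + 0.0692909/(4.245 × 0.933132) = 4.245 + 0.0174926 = 4.26249 m along the plane.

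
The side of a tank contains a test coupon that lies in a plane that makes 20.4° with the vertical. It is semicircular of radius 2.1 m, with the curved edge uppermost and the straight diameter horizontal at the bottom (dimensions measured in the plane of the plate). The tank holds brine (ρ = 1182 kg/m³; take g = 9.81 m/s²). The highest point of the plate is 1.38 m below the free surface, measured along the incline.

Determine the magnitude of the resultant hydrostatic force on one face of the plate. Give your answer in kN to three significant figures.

F ≈ 195 kN

γ = ρg = 1182 × 9.81 / 1000 = 11.59542 kN/m³.
The plate makes 20.4° with the vertical, i.e. θ = 90° − 20.4° = 69.6° to the horizontal. Measuring y along the incline from the free-surface line, vertical depth h = y·sinθ with sinθ = 0.937282.
The centroid lies 4r/(3π) = 0.891268 m above the diameter, so r − 4r/(3π) = 2.1 − 0.891268 = 1.20873 m below the topmost point, so y_c = 1.38 + 1.20873 = 2.58873 m and h_c = 2.58873 × 0.937282 = 2.42637 m.
A = πr²/2 = π × 2.1²/2 = 6.92721 m².
Resultant F = γ·h_c·A = 11.59542 × 2.42637 × 6.92721 = 194.896 kN.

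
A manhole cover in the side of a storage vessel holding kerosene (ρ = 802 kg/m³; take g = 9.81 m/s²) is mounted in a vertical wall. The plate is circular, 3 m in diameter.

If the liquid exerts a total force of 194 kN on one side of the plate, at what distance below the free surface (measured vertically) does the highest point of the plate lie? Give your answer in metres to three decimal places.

d_top ≈ 1.988 m

γ = ρg = 802 × 9.81 / 1000 = 7.86762 kN/m³.
A = π(1.5)² = 7.06858 m².
From F = γ·h_c·A, the centroid depth is h_c = 194/(7.86762 × 7.06858) = 3.4884 m.
The centroid is at the centre, 1.5 m below the top of the plate, so the highest point sits at h_top = 3.4884 − 1.5 = 1.9884 m below the surface.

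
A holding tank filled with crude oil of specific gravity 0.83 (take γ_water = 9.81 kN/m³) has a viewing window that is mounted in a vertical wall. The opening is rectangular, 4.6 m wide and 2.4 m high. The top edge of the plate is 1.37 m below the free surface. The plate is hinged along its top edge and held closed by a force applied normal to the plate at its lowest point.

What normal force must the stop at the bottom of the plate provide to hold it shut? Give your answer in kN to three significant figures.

γ = 0.83 × 9.81 = 8.1423 kN/m³.
The centroid lies 2.4/2 = 1.2 m below the top edge, so the centroid depth is h_c = 1.37 + 1.2 = 2.57 m.
A = 4.6 × 2.4 = 11.04 m².
Resultant F = γ·h_c·A = 8.1423 × 2.57 × 11.04 = 231.02 kN.
I_c = b·h³/12 = 4.6 × 2.4³/12 = 5.2992 m⁴.
Centre of pressure: y_p = y_c + I_c/(y_c·A) = 2.57 + 5.2992/(2.57 × 11.04) = 2.57 + 0.18677 = 2.75677 m along the plane.
The resultant acts 1.2 + 0.18677 = 1.38677 m (along the plate) below the hinge at the top edge, so the moment about the hinge is M = F × 1.38677 = 231.02 × 1.38677 = 320.372 kN·m.
A normal force at the bottom, 2.4 m from the hinge, must supply this moment: P = 320.372/2.4 = 133.488 kN.

P ≈ 133 kN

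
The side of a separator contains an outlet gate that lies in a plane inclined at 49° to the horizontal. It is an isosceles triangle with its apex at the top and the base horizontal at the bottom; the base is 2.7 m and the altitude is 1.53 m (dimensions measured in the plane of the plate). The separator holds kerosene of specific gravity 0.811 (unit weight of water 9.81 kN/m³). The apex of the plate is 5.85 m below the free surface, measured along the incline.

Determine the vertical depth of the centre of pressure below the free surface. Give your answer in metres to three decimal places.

γ = 0.811 × 9.81 = 7.95591 kN/m³.
Let θ = 49° be the plate's angle to the horizontal; measure y along the incline from where the plane meets the free surface. Vertical depth h = y·sinθ with sinθ = 0.754710.
With the apex up, the centroid sits 2h/3 = 2 × 1.53/3 = 1.02 m below the apex, so y_c = 5.85 + 1.02 = 6.87 m and h_c = 6.87 × 0.754710 = 5.18486 m.
A = ½ × 2.7 × 1.53 = 2.0655 m².
Resultant F = γ·h_c·A = 7.95591 × 5.18486 × 2.0655 = 85.2025 kN.
I_c = b·h³/36 = 2.7 × 1.53³/36 = 0.268618 m⁴.
Centre of pressure: y_p = y_c + I_c/(y_c·A) = 6.87 + 0.268618/(6.87 × 2.0655) = 6.87 + 0.0189301 = 6.88893 m along the plane.
Vertically, h_p = y_p·sinθ = 6.88893 × 0.754710 = 5.19914 m.

h_p = 5.199 m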